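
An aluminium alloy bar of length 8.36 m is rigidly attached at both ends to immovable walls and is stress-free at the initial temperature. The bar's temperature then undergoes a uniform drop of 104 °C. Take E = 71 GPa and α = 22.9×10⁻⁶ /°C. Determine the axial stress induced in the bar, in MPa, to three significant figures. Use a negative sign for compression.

169 MPa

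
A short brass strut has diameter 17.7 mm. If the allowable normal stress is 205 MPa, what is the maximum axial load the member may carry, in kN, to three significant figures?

A = 246.1 mm².
P_max = σ_allow · A = 205 · 246.1 = 50440 N = 50.44 kN.

50.4 kN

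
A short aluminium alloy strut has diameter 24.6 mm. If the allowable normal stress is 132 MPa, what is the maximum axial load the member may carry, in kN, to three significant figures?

A = 475.3 mm².
P_max = σ_allow · A = 132 · 475.3 = 62740 N = 62.74 kN.

62.7 kN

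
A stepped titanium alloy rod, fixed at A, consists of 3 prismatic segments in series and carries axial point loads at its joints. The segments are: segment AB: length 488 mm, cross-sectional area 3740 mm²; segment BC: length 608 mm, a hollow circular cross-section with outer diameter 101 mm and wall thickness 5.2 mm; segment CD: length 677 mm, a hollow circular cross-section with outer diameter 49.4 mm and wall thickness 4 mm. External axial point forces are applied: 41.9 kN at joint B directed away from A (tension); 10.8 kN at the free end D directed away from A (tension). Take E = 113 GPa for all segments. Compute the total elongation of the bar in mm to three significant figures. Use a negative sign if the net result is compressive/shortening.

0.211 mm

Internal axial forces (sectioning from the free end, tension +): N_CD = 10.8 kN, N_BC = 10.8 kN, N_AB = 52.7 kN.
A_BC = 1565 mm².
A_CD = 570.5 mm².
δ_AB = 52700·488/(3740·113000) = 0.06085 mm
δ_BC = 10800·608/(1565·113000) = 0.03713 mm
δ_CD = 10800·677/(570.5·113000) = 0.1134 mm
δ = Σδ_i = 0.2114 mm.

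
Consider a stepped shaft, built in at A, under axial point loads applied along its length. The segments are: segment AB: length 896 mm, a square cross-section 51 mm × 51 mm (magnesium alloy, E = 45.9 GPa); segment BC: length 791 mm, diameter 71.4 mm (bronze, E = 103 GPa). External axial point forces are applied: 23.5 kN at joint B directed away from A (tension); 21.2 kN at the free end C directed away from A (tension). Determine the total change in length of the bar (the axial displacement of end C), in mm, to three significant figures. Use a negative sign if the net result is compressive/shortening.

0.376 mm

Internal axial forces (sectioning from the free end, tension +): N_BC = 21.2 kN, N_AB = 44.7 kN.
A_AB = 2601 mm².
A_BC = 4004 mm².
δ_AB = 44700·896/(2601·45900) = 0.3355 mm
δ_BC = 21200·791/(4004·103000) = 0.04066 mm
δ = Σδ_i = 0.3761 mm.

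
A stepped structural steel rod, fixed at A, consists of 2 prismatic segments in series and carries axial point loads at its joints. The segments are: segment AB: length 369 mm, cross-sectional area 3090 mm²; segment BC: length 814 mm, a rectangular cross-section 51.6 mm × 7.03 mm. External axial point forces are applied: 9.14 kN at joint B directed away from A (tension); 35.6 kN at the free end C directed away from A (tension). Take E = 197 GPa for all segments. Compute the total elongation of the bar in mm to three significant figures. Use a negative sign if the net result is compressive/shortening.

Internal axial forces (sectioning from the free end, tension +): N_BC = 35.6 kN, N_AB = 44.74 kN.
A_BC = 362.7 mm².
δ_AB = 44740·369/(3090·197000) = 0.02712 mm
δ_BC = 35600·814/(362.7·197000) = 0.4055 mm
δ = Σδ_i = 0.4326 mm.

0.433 mm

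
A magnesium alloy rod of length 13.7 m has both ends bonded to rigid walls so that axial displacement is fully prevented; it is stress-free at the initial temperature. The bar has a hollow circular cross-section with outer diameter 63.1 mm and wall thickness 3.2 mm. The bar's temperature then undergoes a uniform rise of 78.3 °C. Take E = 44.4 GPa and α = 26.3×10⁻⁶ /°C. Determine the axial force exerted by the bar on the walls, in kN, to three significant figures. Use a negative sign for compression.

-55.1 kN

Free thermal expansion αLΔT = 26.3e-6 · 13700 · 78.3 = 28.21 mm.
The walls impose strain ε = −(28.21)/13700 = -2.0593e-03; σ = Eε = 44400 · -2.0593e-03 = -91.43 MPa.
Wall reaction R = σ·A = -91.43·602.2 = -55060 N = -55.06 kN.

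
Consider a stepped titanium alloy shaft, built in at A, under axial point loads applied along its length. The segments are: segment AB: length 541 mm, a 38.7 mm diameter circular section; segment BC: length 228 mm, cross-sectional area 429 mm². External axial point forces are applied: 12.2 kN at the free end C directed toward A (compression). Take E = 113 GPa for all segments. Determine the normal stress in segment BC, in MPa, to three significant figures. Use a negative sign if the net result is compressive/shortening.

Internal axial forces (sectioning from the free end, tension +): N_BC = -12.2 kN, N_AB = -12.2 kN.
σ_BC = N_BC/A_BC = -12200/429 = -28.44 MPa.

-28.4 MPa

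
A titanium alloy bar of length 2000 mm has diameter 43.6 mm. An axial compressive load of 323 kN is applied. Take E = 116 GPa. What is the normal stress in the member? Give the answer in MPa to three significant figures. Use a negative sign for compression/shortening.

-216 MPa

A = 1493 mm².
σ = N/A = -323000/1493 = -216.3 MPa.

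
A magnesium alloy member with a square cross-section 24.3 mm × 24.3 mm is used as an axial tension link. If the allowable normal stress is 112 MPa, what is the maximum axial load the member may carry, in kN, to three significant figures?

66.1 kN

A = 590.5 mm².
P_max = σ_allow · A = 112 · 590.5 = 66130 N = 66.13 kN.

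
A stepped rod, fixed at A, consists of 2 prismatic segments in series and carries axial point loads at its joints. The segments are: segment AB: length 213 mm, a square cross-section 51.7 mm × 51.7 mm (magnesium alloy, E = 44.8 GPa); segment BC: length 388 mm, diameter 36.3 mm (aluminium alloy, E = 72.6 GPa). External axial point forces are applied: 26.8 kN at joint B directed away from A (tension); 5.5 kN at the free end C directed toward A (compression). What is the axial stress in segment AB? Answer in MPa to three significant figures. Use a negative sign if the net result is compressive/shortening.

7.97 MPa

Internal axial forces (sectioning from the free end, tension +): N_BC = -5.5 kN, N_AB = 21.3 kN.
A_AB = 2673 mm².
σ_AB = N_AB/A_AB = 21300/2673 = 7.969 MPa.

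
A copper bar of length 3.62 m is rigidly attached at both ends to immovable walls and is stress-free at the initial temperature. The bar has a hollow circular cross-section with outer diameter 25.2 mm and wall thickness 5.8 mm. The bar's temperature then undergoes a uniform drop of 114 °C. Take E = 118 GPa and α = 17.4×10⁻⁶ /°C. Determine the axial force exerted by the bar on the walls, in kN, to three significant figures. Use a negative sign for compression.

82.7 kN

Free thermal expansion αLΔT = 17.4e-6 · 3620 · -114 = -7.181 mm.
The walls impose strain ε = −(-7.181)/3620 = 1.9836e-03; σ = Eε = 118000 · 1.9836e-03 = 234.1 MPa.
Wall reaction R = σ·A = 234.1·353.5 = 82740 N = 82.74 kN.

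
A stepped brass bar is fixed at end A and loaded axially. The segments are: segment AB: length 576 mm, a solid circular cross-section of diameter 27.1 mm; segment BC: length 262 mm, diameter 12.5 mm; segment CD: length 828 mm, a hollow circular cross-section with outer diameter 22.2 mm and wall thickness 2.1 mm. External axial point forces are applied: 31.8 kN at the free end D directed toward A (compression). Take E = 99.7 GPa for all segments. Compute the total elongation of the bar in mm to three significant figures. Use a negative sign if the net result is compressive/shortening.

-2.99 mm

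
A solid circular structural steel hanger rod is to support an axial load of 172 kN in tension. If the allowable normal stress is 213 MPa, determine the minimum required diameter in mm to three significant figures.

Required area A ≥ P/σ_allow = 172000/213 = 807.5 mm².
For a solid circular section, d ≥ √(4A/π) = 32.06 mm.

32.1 mm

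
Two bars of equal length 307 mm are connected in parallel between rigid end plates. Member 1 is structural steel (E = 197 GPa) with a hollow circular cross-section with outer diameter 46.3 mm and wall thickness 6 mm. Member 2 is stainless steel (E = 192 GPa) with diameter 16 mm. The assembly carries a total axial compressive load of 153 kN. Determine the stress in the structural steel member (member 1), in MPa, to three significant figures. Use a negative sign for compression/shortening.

A_1 = 759.6 mm².
A_2 = 201.1 mm².
Equal strain + equilibrium ⇒ each member carries load in proportion to AE: A₁E₁ = 149600000 N, A₂E₂ = 38600000 N, ΣAE = 188300000 N.
σ₁ = P·E₁/ΣAE = -153000·197000/188300000 = -160.1 MPa.

-160 MPa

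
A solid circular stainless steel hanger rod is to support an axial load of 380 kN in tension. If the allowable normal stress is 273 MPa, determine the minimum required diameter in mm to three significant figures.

42.1 mm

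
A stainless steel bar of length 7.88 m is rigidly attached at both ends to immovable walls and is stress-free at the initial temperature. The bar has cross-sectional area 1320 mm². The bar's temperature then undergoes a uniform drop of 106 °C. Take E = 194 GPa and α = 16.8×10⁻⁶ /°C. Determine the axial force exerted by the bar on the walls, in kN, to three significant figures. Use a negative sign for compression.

Free thermal expansion αLΔT = 16.8e-6 · 7880 · -106 = -14.03 mm.
The walls impose strain ε = −(-14.03)/7880 = 1.7808e-03; σ = Eε = 194000 · 1.7808e-03 = 345.5 MPa.
Wall reaction R = σ·A = 345.5·1320 = 456000 N = 456 kN.

456 kN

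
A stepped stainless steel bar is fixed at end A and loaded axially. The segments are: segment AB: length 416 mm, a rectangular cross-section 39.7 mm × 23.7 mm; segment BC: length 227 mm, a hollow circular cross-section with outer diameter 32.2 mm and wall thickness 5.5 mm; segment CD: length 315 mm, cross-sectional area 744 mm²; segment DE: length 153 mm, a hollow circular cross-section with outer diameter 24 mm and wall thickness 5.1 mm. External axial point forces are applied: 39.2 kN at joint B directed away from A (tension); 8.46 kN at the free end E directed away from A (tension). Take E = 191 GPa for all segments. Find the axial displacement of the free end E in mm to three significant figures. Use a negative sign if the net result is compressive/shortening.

0.173 mm

Internal axial forces (sectioning from the free end, tension +): N_DE = 8.46 kN, N_CD = 8.46 kN, N_BC = 8.46 kN, N_AB = 47.66 kN.
A_AB = 940.9 mm².
A_BC = 461.3 mm².
A_DE = 302.8 mm².
δ_AB = 47660·416/(940.9·191000) = 0.1103 mm
δ_BC = 8460·227/(461.3·191000) = 0.02179 mm
δ_CD = 8460·315/(744·191000) = 0.01875 mm
δ_DE = 8460·153/(302.8·191000) = 0.02238 mm
δ = Σδ_i = 0.1733 mm.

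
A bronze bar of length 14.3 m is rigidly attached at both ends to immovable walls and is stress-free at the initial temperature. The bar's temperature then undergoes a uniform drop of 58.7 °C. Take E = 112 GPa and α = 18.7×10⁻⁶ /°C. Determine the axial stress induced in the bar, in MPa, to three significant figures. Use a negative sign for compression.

123 MPa

Free thermal expansion αLΔT = 18.7e-6 · 14300 · -58.7 = -15.7 mm.
The walls impose strain ε = −(-15.7)/14300 = 1.0977e-03; σ = Eε = 112000 · 1.0977e-03 = 122.9 MPa.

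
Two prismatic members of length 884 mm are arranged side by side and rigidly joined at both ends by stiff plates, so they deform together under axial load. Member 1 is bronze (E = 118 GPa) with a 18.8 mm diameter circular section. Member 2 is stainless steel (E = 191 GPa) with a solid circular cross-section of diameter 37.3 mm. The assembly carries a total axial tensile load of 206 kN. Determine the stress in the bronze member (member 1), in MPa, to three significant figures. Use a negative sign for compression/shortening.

101 MPa

A_1 = 277.6 mm².
A_2 = 1093 mm².
Equal strain + equilibrium ⇒ each member carries load in proportion to AE: A₁E₁ = 32760000 N, A₂E₂ = 208700000 N, ΣAE = 241500000 N.
σ₁ = P·E₁/ΣAE = 206000·118000/241500000 = 100.7 MPa.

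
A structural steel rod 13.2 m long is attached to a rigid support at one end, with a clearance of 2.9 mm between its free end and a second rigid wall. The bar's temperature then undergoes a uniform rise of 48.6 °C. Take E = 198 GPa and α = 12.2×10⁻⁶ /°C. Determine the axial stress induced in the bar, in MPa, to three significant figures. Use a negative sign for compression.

Free thermal expansion αLΔT = 12.2e-6 · 13200 · 48.6 = 7.827 mm.
The walls engage after the gap closes; constrained expansion = 7.827 − 2.9 = 4.927 mm.
The walls impose strain ε = −(4.927)/13200 = -3.7322e-04; σ = Eε = 198000 · -3.7322e-04 = -73.9 MPa.

-73.9 MPa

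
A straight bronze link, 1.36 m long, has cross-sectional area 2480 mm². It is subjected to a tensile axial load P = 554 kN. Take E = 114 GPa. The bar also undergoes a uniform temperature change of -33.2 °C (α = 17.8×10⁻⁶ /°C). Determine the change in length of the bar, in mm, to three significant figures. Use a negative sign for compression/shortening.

1.86 mm

δ_mech = NL/(AE) = 554000·1360/(2480·114000) = 2.665 mm.
δ_thermal = αLΔT = 17.8e-6·1360·-33.2 = -0.8037 mm.
δ = δ_mech + δ_thermal = 1.861 mm.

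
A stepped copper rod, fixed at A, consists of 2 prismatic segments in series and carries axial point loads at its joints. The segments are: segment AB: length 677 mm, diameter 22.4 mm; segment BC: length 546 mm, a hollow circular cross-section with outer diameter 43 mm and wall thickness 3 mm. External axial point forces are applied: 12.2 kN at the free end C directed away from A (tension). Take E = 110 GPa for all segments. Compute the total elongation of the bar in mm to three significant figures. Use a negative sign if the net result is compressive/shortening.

Internal axial forces (sectioning from the free end, tension +): N_BC = 12.2 kN, N_AB = 12.2 kN.
A_AB = 394.1 mm².
A_BC = 377 mm².
δ_AB = 12200·677/(394.1·110000) = 0.1905 mm
δ_BC = 12200·546/(377·110000) = 0.1606 mm
δ = Σδ_i = 0.3512 mm.

0.351 mm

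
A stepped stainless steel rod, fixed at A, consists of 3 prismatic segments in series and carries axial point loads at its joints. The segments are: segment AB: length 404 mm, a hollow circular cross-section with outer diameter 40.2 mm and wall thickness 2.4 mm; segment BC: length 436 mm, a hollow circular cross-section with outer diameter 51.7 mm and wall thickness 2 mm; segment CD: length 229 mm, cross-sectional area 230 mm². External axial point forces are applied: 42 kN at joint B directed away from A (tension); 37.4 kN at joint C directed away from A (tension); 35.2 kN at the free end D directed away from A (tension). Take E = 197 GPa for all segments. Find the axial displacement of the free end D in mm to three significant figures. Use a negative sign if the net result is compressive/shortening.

1.52 mm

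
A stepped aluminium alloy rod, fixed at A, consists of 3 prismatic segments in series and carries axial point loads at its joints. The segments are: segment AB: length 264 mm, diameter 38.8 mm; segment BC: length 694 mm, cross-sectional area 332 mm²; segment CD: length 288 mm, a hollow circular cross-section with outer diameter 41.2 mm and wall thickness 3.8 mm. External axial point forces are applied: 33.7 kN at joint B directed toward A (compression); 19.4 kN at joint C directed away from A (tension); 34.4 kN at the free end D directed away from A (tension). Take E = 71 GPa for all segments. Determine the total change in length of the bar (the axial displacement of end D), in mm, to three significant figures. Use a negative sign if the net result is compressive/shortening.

Internal axial forces (sectioning from the free end, tension +): N_CD = 34.4 kN, N_BC = 53.8 kN, N_AB = 20.1 kN.
A_AB = 1182 mm².
A_CD = 446.5 mm².
δ_AB = 20100·264/(1182·71000) = 0.06321 mm
δ_BC = 53800·694/(332·71000) = 1.584 mm
δ_CD = 34400·288/(446.5·71000) = 0.3125 mm
δ = Σδ_i = 1.96 mm.

1.96 mm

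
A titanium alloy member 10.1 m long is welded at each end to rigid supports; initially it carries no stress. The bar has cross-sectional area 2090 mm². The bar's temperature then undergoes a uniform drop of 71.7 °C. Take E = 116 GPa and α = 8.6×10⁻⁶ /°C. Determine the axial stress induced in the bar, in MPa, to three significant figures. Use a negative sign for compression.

Free thermal expansion αLΔT = 8.6e-6 · 10100 · -71.7 = -6.228 mm.
The walls impose strain ε = −(-6.228)/10100 = 6.1662e-04; σ = Eε = 116000 · 6.1662e-04 = 71.53 MPa.

71.5 MPa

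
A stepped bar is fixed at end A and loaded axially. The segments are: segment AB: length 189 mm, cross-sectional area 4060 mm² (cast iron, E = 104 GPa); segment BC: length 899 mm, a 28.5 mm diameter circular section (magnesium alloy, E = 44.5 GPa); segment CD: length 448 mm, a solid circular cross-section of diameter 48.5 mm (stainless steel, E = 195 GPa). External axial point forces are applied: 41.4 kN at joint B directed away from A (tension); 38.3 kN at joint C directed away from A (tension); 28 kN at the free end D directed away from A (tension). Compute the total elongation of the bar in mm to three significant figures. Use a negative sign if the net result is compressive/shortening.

Internal axial forces (sectioning from the free end, tension +): N_CD = 28 kN, N_BC = 66.3 kN, N_AB = 107.7 kN.
A_BC = 637.9 mm².
A_CD = 1847 mm².
δ_AB = 107700·189/(4060·104000) = 0.04821 mm
δ_BC = 66300·899/(637.9·44500) = 2.1 mm
δ_CD = 28000·448/(1847·195000) = 0.03482 mm
δ = Σδ_i = 2.183 mm.

2.18 mm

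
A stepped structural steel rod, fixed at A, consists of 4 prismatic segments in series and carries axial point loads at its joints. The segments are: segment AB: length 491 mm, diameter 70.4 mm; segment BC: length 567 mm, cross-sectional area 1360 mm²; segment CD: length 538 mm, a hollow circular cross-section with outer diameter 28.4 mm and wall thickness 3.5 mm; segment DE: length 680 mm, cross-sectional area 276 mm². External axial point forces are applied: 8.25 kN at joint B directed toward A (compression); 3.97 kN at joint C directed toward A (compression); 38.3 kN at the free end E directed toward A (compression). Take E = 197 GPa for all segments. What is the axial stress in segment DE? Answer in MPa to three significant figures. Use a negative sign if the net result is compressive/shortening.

Internal axial forces (sectioning from the free end, tension +): N_DE = -38.3 kN, N_CD = -38.3 kN, N_BC = -42.27 kN, N_AB = -50.52 kN.
σ_DE = N_DE/A_DE = -38300/276 = -138.8 MPa.

-139 MPa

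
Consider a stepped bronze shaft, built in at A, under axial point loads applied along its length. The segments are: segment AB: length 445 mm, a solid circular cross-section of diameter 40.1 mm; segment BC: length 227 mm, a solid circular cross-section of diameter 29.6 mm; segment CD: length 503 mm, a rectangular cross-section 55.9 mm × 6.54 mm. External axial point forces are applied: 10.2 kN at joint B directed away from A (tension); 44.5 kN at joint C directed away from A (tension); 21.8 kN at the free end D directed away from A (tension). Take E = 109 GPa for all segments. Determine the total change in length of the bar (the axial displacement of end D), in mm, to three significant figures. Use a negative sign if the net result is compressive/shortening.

Internal axial forces (sectioning from the free end, tension +): N_CD = 21.8 kN, N_BC = 66.3 kN, N_AB = 76.5 kN.
A_AB = 1263 mm².
A_BC = 688.1 mm².
A_CD = 365.6 mm².
δ_AB = 76500·445/(1263·109000) = 0.2473 mm
δ_BC = 66300·227/(688.1·109000) = 0.2007 mm
δ_CD = 21800·503/(365.6·109000) = 0.2752 mm
δ = Σδ_i = 0.7231 mm.

0.723 mm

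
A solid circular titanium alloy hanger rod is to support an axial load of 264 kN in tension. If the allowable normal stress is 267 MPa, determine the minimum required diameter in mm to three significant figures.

35.5 mm

Required area A ≥ P/σ_allow = 264000/267 = 988.8 mm².
For a solid circular section, d ≥ √(4A/π) = 35.48 mm.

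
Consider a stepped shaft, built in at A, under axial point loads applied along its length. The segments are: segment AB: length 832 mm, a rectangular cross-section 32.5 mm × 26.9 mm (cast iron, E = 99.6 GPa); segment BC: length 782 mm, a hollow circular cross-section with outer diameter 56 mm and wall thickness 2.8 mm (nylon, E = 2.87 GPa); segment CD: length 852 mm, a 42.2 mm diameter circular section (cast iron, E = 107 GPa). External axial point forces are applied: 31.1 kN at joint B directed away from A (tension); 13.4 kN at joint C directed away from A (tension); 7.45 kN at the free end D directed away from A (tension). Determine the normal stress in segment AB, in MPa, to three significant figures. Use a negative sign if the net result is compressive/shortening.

59.4 MPa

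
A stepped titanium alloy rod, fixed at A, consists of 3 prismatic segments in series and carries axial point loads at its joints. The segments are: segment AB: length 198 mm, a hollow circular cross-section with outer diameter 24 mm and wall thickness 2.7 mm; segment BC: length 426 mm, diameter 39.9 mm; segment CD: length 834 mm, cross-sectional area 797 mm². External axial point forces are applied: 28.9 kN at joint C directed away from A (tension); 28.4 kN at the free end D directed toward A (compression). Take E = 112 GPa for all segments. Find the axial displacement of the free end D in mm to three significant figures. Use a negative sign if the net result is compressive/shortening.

Internal axial forces (sectioning from the free end, tension +): N_CD = -28.4 kN, N_BC = 0.5 kN, N_AB = 0.5 kN.
A_AB = 180.7 mm².
A_BC = 1250 mm².
δ_AB = 500·198/(180.7·112000) = 0.004892 mm
δ_BC = 500·426/(1250·112000) = 0.001521 mm
δ_CD = -28400·834/(797·112000) = -0.2653 mm
δ = Σδ_i = -0.2589 mm.

-0.259 mm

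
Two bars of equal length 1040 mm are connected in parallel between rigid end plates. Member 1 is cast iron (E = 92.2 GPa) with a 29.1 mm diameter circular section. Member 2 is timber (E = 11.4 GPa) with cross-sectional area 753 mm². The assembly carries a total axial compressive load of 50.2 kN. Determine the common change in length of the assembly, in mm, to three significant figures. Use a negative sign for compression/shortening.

-0.747 mm

A_1 = 665.1 mm².
Equal strain + equilibrium ⇒ each member carries load in proportion to AE: A₁E₁ = 61320000 N, A₂E₂ = 8584000 N, ΣAE = 69900000 N.
δ = PL/ΣAE = -50200·1040/69900000 = -0.7468 mm.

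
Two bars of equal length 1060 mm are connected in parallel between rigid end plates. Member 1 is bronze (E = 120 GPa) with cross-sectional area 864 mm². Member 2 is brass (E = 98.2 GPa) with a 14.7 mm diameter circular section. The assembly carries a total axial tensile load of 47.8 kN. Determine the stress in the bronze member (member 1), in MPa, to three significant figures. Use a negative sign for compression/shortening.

A_2 = 169.7 mm².
Equal strain + equilibrium ⇒ each member carries load in proportion to AE: A₁E₁ = 103700000 N, A₂E₂ = 16670000 N, ΣAE = 120300000 N.
σ₁ = P·E₁/ΣAE = 47800·120000/120300000 = 47.66 MPa.

47.7 MPa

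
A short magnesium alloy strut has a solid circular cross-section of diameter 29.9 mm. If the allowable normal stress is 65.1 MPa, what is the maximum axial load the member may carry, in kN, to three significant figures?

45.7 kN

A = 702.2 mm².
P_max = σ_allow · A = 65.1 · 702.2 = 45710 N = 45.71 kN.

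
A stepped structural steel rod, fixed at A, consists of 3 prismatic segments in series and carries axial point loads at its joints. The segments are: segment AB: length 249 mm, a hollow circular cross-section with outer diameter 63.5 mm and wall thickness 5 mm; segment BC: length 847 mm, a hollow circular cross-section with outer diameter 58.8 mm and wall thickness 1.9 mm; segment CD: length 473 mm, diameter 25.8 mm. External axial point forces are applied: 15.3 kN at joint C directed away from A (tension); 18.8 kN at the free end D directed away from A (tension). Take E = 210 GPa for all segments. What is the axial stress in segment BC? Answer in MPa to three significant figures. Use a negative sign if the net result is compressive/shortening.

Internal axial forces (sectioning from the free end, tension +): N_CD = 18.8 kN, N_BC = 34.1 kN, N_AB = 34.1 kN.
A_BC = 339.6 mm².
σ_BC = N_BC/A_BC = 34100/339.6 = 100.4 MPa.

100 MPa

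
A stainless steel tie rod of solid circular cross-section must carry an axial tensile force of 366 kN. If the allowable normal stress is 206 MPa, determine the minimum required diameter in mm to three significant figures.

Required area A ≥ P/σ_allow = 366000/206 = 1777 mm².
For a solid circular section, d ≥ √(4A/π) = 47.56 mm.

47.6 mm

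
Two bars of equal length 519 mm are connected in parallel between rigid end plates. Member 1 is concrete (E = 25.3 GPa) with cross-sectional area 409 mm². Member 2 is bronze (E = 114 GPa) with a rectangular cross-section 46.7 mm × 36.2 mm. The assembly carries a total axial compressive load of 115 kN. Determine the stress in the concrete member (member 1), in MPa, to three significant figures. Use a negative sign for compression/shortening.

-14.3 MPa

A_2 = 1691 mm².
Equal strain + equilibrium ⇒ each member carries load in proportion to AE: A₁E₁ = 10350000 N, A₂E₂ = 192700000 N, ΣAE = 203100000 N.
σ₁ = P·E₁/ΣAE = -115000·25300/203100000 = -14.33 MPa.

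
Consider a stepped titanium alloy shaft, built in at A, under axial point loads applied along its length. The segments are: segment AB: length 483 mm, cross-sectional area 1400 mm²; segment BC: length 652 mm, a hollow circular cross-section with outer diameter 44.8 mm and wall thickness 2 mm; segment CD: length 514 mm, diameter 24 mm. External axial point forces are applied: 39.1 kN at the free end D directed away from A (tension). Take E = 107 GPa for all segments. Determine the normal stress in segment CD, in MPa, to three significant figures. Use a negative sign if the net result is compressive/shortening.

86.4 MPa

Internal axial forces (sectioning from the free end, tension +): N_CD = 39.1 kN, N_BC = 39.1 kN, N_AB = 39.1 kN.
A_CD = 452.4 mm².
σ_CD = N_CD/A_CD = 39100/452.4 = 86.43 MPa.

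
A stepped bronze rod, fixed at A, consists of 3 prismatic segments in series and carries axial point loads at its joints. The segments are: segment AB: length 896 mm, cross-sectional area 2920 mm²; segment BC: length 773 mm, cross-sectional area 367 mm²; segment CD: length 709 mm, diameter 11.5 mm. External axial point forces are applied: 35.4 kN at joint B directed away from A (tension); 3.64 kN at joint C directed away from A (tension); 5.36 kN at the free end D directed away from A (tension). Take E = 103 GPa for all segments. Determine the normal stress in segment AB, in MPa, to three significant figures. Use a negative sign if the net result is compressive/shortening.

15.2 MPa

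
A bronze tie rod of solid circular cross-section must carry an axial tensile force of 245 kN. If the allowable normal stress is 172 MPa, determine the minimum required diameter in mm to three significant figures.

42.6 mm

Required area A ≥ P/σ_allow = 245000/172 = 1424 mm².
For a solid circular section, d ≥ √(4A/π) = 42.59 mm.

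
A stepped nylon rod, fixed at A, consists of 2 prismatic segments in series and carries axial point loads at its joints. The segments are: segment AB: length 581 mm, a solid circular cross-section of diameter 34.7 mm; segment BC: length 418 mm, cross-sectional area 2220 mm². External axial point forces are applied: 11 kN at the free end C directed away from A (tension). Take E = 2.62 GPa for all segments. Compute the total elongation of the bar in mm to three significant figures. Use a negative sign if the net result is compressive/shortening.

Internal axial forces (sectioning from the free end, tension +): N_BC = 11 kN, N_AB = 11 kN.
A_AB = 945.7 mm².
δ_AB = 11000·581/(945.7·2620) = 2.579 mm
δ_BC = 11000·418/(2220·2620) = 0.7905 mm
δ = Σδ_i = 3.37 mm.

3.37 mm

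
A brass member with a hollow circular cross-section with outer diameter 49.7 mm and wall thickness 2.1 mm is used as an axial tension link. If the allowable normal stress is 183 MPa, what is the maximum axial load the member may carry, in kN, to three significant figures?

57.5 kN

A = 314 mm².
P_max = σ_allow · A = 183 · 314 = 57470 N = 57.47 kN.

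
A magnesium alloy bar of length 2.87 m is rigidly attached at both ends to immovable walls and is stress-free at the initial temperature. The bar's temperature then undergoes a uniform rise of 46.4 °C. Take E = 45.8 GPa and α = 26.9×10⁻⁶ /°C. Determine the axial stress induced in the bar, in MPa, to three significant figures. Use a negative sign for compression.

-57.2 MPa

Free thermal expansion αLΔT = 26.9e-6 · 2870 · 46.4 = 3.582 mm.
The walls impose strain ε = −(3.582)/2870 = -1.2482e-03; σ = Eε = 45800 · -1.2482e-03 = -57.17 MPa.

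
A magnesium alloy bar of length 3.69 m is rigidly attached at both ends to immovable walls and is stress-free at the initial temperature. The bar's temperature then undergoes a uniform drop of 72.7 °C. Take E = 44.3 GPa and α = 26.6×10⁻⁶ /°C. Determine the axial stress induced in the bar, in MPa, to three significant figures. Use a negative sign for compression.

85.7 MPa

Free thermal expansion αLΔT = 26.6e-6 · 3690 · -72.7 = -7.136 mm.
The walls impose strain ε = −(-7.136)/3690 = 1.9338e-03; σ = Eε = 44300 · 1.9338e-03 = 85.67 MPa.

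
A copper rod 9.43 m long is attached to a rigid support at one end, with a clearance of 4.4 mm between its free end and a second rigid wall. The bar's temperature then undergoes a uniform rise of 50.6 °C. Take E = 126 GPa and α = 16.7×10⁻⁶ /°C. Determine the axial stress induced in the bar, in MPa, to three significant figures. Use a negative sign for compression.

Free thermal expansion αLΔT = 16.7e-6 · 9430 · 50.6 = 7.969 mm.
The walls engage after the gap closes; constrained expansion = 7.969 − 4.4 = 3.569 mm.
The walls impose strain ε = −(3.569)/9430 = -3.7842e-04; σ = Eε = 126000 · -3.7842e-04 = -47.68 MPa.

-47.7 MPa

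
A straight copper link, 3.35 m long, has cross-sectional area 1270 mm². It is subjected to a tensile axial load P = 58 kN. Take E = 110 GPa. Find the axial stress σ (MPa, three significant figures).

45.7 MPa

σ = N/A = 58000/1270 = 45.67 MPa.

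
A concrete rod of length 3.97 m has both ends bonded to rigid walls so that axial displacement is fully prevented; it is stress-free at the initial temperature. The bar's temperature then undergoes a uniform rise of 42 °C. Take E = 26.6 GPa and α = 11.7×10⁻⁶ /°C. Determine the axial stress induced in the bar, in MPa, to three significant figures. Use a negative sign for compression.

Free thermal expansion αLΔT = 11.7e-6 · 3970 · 42 = 1.951 mm.
The walls impose strain ε = −(1.951)/3970 = -4.9140e-04; σ = Eε = 26600 · -4.9140e-04 = -13.07 MPa.

-13.1 MPa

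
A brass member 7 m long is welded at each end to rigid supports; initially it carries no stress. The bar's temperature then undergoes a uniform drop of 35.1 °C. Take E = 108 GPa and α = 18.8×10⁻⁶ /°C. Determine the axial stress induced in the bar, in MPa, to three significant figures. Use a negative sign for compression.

71.3 MPa

Free thermal expansion αLΔT = 18.8e-6 · 7000 · -35.1 = -4.619 mm.
The walls impose strain ε = −(-4.619)/7000 = 6.5988e-04; σ = Eε = 108000 · 6.5988e-04 = 71.27 MPa.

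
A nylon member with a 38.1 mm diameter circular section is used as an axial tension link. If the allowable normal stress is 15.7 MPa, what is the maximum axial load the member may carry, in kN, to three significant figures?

17.9 kN

A = 1140 mm².
P_max = σ_allow · A = 15.7 · 1140 = 17900 N = 17.9 kN.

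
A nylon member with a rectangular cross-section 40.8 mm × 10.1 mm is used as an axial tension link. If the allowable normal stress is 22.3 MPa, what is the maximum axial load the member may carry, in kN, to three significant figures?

A = 412.1 mm².
P_max = σ_allow · A = 22.3 · 412.1 = 9189 N = 9.189 kN.

9.19 kN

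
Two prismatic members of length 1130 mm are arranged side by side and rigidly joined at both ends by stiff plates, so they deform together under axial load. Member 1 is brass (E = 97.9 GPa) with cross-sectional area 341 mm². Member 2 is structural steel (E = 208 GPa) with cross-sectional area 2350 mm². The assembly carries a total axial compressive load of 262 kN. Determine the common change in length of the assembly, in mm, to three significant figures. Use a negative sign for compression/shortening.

-0.567 mm

Equal strain + equilibrium ⇒ each member carries load in proportion to AE: A₁E₁ = 33380000 N, A₂E₂ = 488800000 N, ΣAE = 522200000 N.
δ = PL/ΣAE = -262000·1130/522200000 = -0.567 mm.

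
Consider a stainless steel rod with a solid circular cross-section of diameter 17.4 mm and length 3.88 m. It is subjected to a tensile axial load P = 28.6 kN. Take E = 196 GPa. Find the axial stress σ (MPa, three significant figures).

A = 237.8 mm².
σ = N/A = 28600/237.8 = 120.3 MPa.

120 MPa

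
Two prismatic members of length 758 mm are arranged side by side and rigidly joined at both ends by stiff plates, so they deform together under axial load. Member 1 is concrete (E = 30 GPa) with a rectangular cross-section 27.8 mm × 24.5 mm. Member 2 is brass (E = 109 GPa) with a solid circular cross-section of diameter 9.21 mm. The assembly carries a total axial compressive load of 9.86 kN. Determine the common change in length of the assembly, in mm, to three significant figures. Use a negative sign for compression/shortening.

A_1 = 681.1 mm².
A_2 = 66.62 mm².
Equal strain + equilibrium ⇒ each member carries load in proportion to AE: A₁E₁ = 20430000 N, A₂E₂ = 7262000 N, ΣAE = 27690000 N.
δ = PL/ΣAE = -9860·758/27690000 = -0.2699 mm.

-0.270 mm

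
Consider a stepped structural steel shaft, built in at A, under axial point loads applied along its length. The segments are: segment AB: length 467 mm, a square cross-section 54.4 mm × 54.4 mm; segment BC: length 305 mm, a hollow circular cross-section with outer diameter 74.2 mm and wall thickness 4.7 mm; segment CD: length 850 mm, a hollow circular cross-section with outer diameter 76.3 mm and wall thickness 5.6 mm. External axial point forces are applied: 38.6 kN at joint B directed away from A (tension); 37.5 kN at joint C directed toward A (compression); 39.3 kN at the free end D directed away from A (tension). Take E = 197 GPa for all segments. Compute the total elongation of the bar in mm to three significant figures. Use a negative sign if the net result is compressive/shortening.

0.171 mm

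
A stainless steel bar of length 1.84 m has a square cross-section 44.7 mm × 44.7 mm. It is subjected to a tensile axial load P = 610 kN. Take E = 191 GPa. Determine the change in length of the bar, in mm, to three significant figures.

A = 1998 mm².
δ_mech = NL/(AE) = 610000·1840/(1998·191000) = 2.941 mm.

2.94 mm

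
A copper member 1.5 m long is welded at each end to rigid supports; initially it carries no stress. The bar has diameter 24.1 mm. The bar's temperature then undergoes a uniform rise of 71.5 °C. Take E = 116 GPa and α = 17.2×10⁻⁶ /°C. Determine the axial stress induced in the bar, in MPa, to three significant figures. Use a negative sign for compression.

-143 MPa

Free thermal expansion αLΔT = 17.2e-6 · 1500 · 71.5 = 1.845 mm.
The walls impose strain ε = −(1.845)/1500 = -1.2298e-03; σ = Eε = 116000 · -1.2298e-03 = -142.7 MPa.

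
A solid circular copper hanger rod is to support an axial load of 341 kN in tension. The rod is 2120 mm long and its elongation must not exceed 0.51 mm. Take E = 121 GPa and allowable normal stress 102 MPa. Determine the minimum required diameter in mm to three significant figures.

122 mm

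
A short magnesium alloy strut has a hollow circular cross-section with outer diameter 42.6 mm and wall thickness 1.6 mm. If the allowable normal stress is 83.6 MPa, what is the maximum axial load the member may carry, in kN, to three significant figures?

A = 206.1 mm².
P_max = σ_allow · A = 83.6 · 206.1 = 17230 N = 17.23 kN.

17.2 kN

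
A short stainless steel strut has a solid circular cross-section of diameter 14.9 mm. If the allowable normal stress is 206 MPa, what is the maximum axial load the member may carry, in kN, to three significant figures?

A = 174.4 mm².
P_max = σ_allow · A = 206 · 174.4 = 35920 N = 35.92 kN.

35.9 kN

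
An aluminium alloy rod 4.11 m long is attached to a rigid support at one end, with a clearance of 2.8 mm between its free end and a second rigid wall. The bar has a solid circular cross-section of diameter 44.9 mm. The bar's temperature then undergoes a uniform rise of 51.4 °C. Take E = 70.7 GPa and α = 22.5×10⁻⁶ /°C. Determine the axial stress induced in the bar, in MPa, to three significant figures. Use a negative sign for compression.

-33.6 MPa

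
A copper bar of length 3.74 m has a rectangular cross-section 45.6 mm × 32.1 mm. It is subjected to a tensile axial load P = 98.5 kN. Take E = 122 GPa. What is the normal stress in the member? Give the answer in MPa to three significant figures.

A = 1464 mm².
σ = N/A = 98500/1464 = 67.29 MPa.

67.3 MPa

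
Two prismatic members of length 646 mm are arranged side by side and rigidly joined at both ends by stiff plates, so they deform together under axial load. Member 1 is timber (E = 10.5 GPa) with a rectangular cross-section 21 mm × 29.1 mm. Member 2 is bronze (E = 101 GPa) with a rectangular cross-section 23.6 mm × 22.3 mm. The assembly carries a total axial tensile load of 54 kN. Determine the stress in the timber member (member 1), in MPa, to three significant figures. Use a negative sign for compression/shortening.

9.52 MPa

A_1 = 611.1 mm².
A_2 = 526.3 mm².
Equal strain + equilibrium ⇒ each member carries load in proportion to AE: A₁E₁ = 6417000 N, A₂E₂ = 53150000 N, ΣAE = 59570000 N.
σ₁ = P·E₁/ΣAE = 54000·10500/59570000 = 9.518 MPa.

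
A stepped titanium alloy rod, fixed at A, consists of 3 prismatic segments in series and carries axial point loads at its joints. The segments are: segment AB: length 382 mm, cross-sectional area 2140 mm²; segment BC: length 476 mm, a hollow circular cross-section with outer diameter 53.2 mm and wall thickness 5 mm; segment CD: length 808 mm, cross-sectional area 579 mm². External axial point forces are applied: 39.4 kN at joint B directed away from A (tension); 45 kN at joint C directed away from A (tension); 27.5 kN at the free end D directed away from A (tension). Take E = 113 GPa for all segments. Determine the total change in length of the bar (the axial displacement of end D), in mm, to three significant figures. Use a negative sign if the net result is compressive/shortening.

Internal axial forces (sectioning from the free end, tension +): N_CD = 27.5 kN, N_BC = 72.5 kN, N_AB = 111.9 kN.
A_BC = 757.1 mm².
δ_AB = 111900·382/(2140·113000) = 0.1768 mm
δ_BC = 72500·476/(757.1·113000) = 0.4034 mm
δ_CD = 27500·808/(579·113000) = 0.3396 mm
δ = Σδ_i = 0.9197 mm.

0.920 mm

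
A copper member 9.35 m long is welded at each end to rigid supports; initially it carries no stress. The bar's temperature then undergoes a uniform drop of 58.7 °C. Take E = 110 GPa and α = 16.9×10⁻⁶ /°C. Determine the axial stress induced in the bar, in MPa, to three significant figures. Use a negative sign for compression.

109 MPa

Free thermal expansion αLΔT = 16.9e-6 · 9350 · -58.7 = -9.275 mm.
The walls impose strain ε = −(-9.275)/9350 = 9.9203e-04; σ = Eε = 110000 · 9.9203e-04 = 109.1 MPa.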